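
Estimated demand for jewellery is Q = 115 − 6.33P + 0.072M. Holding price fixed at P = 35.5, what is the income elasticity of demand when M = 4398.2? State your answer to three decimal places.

At P = 35.5, M = 4398.2: Q = 206.955.
Holding P constant, ∂Q/∂M = 0.072.
η_M = (∂Q/∂M)·(M/Q) = 0.072 × (4398.2/206.955) = 1.530.

1.530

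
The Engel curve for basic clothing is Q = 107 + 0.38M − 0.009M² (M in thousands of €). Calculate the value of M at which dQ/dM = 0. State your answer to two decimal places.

21.11

dQ/dM = 0.38 − 0.018M.
The good is inferior where dQ/dM < 0. Setting dQ/dM = 0 gives M = 0.38 / 0.018 = 21.11.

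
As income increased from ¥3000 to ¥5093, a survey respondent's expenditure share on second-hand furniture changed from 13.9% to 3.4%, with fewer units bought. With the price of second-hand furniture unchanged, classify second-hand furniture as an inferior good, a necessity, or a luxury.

inferior good

Quantity demanded falls as income rises, so η < 0.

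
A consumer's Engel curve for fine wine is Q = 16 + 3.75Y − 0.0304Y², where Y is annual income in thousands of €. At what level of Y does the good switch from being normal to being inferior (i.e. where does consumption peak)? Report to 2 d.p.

61.68

dQ/dY = 3.75 − 0.0608Y.
The good is inferior where dQ/dY < 0. Setting dQ/dY = 0 gives Y = 3.75 / 0.0608 = 61.68.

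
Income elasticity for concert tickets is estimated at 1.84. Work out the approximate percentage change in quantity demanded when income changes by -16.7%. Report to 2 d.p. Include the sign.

%ΔQ ≈ η × %ΔI = 1.84 × (-16.7%) = -30.73%.

-30.73%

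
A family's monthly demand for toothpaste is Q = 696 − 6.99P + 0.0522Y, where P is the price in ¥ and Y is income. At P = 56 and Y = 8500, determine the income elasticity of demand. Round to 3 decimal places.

0.593

At P = 56, Y = 8500: Q = 748.260.
Holding P constant, ∂Q/∂Y = 0.0522.
η_Y = (∂Q/∂Y)·(Y/Q) = 0.0522 × (8500/748.260) = 0.593.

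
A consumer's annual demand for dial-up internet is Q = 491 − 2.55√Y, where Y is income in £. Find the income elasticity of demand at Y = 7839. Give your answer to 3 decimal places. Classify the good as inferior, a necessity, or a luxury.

At Y = 7839: Q = 265.228.
dQ/dY = -2.55/(2√Y) = -0.0144006 at this income.
η = (dQ/dY)·(Y/Q) = -0.0144006 × (7839/265.228) = -0.426.
Since η < 0, the good is an inferior good.

-0.426 (inferior good)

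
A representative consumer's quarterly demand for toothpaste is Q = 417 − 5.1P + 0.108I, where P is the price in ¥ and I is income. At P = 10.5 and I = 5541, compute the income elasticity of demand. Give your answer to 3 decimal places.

0.622

At P = 10.5, I = 5541: Q = 961.878.
Holding P constant, ∂Q/∂I = 0.108.
η_I = (∂Q/∂I)·(I/Q) = 0.108 × (5541/961.878) = 0.622.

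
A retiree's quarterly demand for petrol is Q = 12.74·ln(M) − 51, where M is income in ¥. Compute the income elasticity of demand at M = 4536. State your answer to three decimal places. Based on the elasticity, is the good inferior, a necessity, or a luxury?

0.226 (necessity)

At M = 4536: Q = 56.268.
dQ/dM = 12.74/M = 0.00280864 at this income.
η = (dQ/dM)·(M/Q) = 0.00280864 × (4536/56.268) = 0.226.
Since 0 < η < 1, the good is a necessity.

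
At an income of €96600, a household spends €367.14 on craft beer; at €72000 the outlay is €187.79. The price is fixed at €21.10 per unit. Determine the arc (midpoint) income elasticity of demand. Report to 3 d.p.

2.215

With a constant price, Q₁ = 367.14/21.10 = 17.400 and Q₂ = 187.79/21.10 = 8.900 (equivalently, work directly with expenditure since P cancels).
Midpoint %ΔQ = (187.79 − 367.14)/277.46 = -0.64639; midpoint %ΔI = (72000 − 96600)/84300 = -0.29181.
η = -0.64639 / -0.29181 = 2.215.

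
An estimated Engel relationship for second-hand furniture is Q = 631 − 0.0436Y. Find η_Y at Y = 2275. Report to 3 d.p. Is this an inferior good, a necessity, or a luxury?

At Y = 2275: Q = 531.810.
dQ/dY = −0.0436.
η = (dQ/dY)·(Y/Q) = -0.0436 × (2275/531.810) = -0.187.
Since η < 0, the good is an inferior good.

-0.187 (inferior good)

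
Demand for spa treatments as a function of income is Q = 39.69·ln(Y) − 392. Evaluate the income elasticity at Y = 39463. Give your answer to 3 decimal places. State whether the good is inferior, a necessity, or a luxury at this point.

1.415 (luxury)

At Y = 39463: Q = 28.044.
dQ/dY = 39.69/Y = 0.00100575 at this income.
η = (dQ/dY)·(Y/Q) = 0.00100575 × (39463/28.044) = 1.415.
Since η > 1, the good is a luxury.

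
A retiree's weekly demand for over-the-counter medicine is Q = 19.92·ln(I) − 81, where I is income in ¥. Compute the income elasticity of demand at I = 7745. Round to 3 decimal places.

At I = 7745: Q = 97.380.
dQ/dI = 19.92/I = 0.00257198 at this income.
η = (dQ/dI)·(I/Q) = 0.00257198 × (7745/97.380) = 0.205.

0.205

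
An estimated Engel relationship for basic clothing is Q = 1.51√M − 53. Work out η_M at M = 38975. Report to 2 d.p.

At M = 38975: Q = 245.106.
dQ/dM = 1.51/(2√M) = 0.00382432 at this income.
η = (dQ/dM)·(M/Q) = 0.00382432 × (38975/245.106) = 0.61.

0.61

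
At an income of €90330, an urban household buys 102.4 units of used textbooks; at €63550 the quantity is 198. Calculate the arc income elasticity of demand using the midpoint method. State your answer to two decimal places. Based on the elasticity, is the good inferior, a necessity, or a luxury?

-1.83 (inferior good)

ΔQ = 198 − 102.4 = 95.6; midpoint Q̄ = (102.4 + 198)/2 = 150.2.
ΔI = 63550 − 90330 = -26780; midpoint Ī = (90330 + 63550)/2 = 76940.
η = (ΔQ/Q̄) ÷ (ΔI/Ī) = (95.6/150.2) ÷ (-26780/76940) = -1.83.
η < 0 ⇒ inferior good.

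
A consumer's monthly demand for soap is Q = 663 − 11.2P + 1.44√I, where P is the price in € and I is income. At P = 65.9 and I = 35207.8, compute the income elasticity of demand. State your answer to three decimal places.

At P = 65.9, I = 35207.8: Q = 195.118.
Holding P constant, ∂Q/∂I = 1.44/(2√I) = 0.00383719.
η_I = (∂Q/∂I)·(I/Q) = 0.00383719 × (35207.8/195.118) = 0.692.

0.692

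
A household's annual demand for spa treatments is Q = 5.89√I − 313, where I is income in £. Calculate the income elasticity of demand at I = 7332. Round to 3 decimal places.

1.318

At I = 7332: Q = 191.344.
dQ/dI = 5.89/(2√I) = 0.0343933 at this income.
η = (dQ/dI)·(I/Q) = 0.0343933 × (7332/191.344) = 1.318.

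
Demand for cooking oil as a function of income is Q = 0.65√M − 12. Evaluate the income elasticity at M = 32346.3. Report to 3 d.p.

At M = 32346.3: Q = 104.903.
dQ/dM = 0.65/(2√M) = 0.00180705 at this income.
η = (dQ/dM)·(M/Q) = 0.00180705 × (32346.3/104.903) = 0.557.

0.557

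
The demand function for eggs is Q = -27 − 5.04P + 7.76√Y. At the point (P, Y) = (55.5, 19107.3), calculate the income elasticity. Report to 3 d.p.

0.700

At P = 55.5, Y = 19107.3: Q = 765.938.
Holding P constant, ∂Q/∂Y = 7.76/(2√Y) = 0.0280693.
η_Y = (∂Q/∂Y)·(Y/Q) = 0.0280693 × (19107.3/765.938) = 0.700.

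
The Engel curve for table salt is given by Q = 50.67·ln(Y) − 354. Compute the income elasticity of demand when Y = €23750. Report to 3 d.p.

At Y = 23750: Q = 156.517.
dQ/dY = 50.67/Y = 0.00213347 at this income.
η = (dQ/dY)·(Y/Q) = 0.00213347 × (23750/156.517) = 0.324.

0.324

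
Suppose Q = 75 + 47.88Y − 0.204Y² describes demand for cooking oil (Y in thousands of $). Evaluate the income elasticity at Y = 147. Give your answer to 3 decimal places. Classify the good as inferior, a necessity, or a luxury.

-0.657 (inferior good)

At Y = 147: Q = 2705.1240.
dQ/dY = 47.88 − 0.408Y = -12.09600.
η = (dQ/dY)·(Y/Q) = -12.09600 × (147/2705.1240) = -0.657.
η < 0 ⇒ inferior good.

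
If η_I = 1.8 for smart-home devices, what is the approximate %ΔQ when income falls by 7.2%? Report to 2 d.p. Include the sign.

-12.96%

%ΔQ ≈ η × %ΔI = 1.8 × (-7.2%) = -12.96%.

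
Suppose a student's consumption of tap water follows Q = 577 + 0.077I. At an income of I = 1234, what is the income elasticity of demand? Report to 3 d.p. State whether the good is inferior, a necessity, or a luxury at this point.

0.141 (necessity)

At I = 1234: Q = 672.018.
dQ/dI = 0.077.
η = (dQ/dI)·(I/Q) = 0.077 × (1234/672.018) = 0.141.
Since 0 < η < 1, the good is a necessity.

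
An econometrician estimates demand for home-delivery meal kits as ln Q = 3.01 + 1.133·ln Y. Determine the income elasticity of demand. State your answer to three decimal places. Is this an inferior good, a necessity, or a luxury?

In a log-linear demand, the coefficient on ln Y is the income elasticity.
So η = 1.133.
η > 1 ⇒ luxury.

1.133 (luxury)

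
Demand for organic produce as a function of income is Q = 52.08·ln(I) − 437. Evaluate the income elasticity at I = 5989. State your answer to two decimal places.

3.26

At I = 5989: Q = 15.975.
dQ/dI = 52.08/I = 0.00869594 at this income.
η = (dQ/dI)·(I/Q) = 0.00869594 × (5989/15.975) = 3.26.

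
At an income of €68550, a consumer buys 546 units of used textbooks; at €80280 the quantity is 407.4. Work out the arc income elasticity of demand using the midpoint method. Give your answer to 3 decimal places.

-1.845

ΔQ = 407.4 − 546 = -138.6; midpoint Q̄ = (546 + 407.4)/2 = 476.7.
ΔI = 80280 − 68550 = 11730; midpoint Ī = (68550 + 80280)/2 = 74415.
η = (ΔQ/Q̄) ÷ (ΔI/Ī) = (-138.6/476.7) ÷ (11730/74415) = -1.845.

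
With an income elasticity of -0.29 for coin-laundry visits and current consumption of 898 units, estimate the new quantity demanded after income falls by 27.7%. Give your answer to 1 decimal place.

970.1

%ΔQ ≈ η × %ΔI = -0.29 × (-27.7%) = 8.033%.
New Q ≈ 898 × (1 + 0.08033) = 970.1.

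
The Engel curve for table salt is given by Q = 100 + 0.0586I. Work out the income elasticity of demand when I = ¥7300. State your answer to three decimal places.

0.811

At I = 7300: Q = 527.780.
dQ/dI = 0.0586.
η = (dQ/dI)·(I/Q) = 0.0586 × (7300/527.780) = 0.811.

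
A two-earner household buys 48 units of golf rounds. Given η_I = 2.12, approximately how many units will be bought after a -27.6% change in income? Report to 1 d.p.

19.9

%ΔQ ≈ η × %ΔI = 2.12 × (-27.6%) = -58.512%.
New Q ≈ 48 × (1 − 0.58512) = 19.9.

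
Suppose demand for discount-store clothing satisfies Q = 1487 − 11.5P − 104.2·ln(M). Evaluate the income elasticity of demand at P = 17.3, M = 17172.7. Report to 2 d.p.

-0.38

At P = 17.3, M = 17172.7: Q = 271.988.
Holding P constant, ∂Q/∂M = -104.2/M = -0.00606777.
η_M = (∂Q/∂M)·(M/Q) = -0.00606777 × (17172.7/271.988) = -0.38.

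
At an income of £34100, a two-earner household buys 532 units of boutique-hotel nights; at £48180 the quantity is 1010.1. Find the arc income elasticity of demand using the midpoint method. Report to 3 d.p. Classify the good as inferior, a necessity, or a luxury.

ΔQ = 1010.1 − 532 = 478.1; midpoint Q̄ = (532 + 1010.1)/2 = 771.05.
ΔI = 48180 − 34100 = 14080; midpoint Ī = (34100 + 48180)/2 = 41140.
η = (ΔQ/Q̄) ÷ (ΔI/Ī) = (478.1/771.05) ÷ (14080/41140) = 1.812.
η > 1 ⇒ luxury.

1.812 (luxury)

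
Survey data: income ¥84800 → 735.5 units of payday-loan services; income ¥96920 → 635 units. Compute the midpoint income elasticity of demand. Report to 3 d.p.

-1.099

ΔQ = 635 − 735.5 = -100.5; midpoint Q̄ = (735.5 + 635)/2 = 685.25.
ΔI = 96920 − 84800 = 12120; midpoint Ī = (84800 + 96920)/2 = 90860.
η = (ΔQ/Q̄) ÷ (ΔI/Ī) = (-100.5/685.25) ÷ (12120/90860) = -1.099.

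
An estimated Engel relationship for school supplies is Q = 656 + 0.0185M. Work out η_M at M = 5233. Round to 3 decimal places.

0.129

At M = 5233: Q = 752.811.
dQ/dM = 0.0185.
η = (dQ/dM)·(M/Q) = 0.0185 × (5233/752.811) = 0.129.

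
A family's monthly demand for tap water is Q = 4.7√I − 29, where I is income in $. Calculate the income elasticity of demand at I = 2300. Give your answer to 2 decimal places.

0.57

At I = 2300: Q = 196.404.
dQ/dI = 4.7/(2√I) = 0.0490009 at this income.
η = (dQ/dI)·(I/Q) = 0.0490009 × (2300/196.404) = 0.57.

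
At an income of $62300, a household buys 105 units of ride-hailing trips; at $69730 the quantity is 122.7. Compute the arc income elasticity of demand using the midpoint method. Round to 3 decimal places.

ΔQ = 122.7 − 105 = 17.7; midpoint Q̄ = (105 + 122.7)/2 = 113.85.
ΔI = 69730 − 62300 = 7430; midpoint Ī = (62300 + 69730)/2 = 66015.
η = (ΔQ/Q̄) ÷ (ΔI/Ī) = (17.7/113.85) ÷ (7430/66015) = 1.381.

1.381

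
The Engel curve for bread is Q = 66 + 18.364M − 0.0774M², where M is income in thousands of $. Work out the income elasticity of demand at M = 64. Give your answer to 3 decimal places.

0.586

At M = 64: Q = 924.2656.
dQ/dM = 18.364 − 0.1548M = 8.45680.
η = (dQ/dM)·(M/Q) = 8.45680 × (64/924.2656) = 0.586.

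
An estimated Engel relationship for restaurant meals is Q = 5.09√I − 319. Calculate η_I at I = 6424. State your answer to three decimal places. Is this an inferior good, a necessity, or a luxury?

At I = 6424: Q = 88.963.
dQ/dI = 5.09/(2√I) = 0.031753 at this income.
η = (dQ/dI)·(I/Q) = 0.031753 × (6424/88.963) = 2.293.
Since η > 1, the good is a luxury.

2.293 (luxury)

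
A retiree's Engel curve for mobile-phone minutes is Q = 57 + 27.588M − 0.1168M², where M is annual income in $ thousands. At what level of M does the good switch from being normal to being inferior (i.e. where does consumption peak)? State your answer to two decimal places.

118.10

dQ/dM = 27.588 − 0.2336M.
The good is inferior where dQ/dM < 0. Setting dQ/dM = 0 gives M = 27.588 / 0.2336 = 118.10.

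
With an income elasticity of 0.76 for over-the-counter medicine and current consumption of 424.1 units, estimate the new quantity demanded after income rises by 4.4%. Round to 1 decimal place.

438.3

%ΔQ ≈ η × %ΔI = 0.76 × 4.4% = 3.344%.
New Q ≈ 424.1 × (1 + 0.03344) = 438.3.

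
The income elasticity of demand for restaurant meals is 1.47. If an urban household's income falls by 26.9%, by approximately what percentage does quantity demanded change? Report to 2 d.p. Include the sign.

-39.54%

%ΔQ ≈ η × %ΔI = 1.47 × (-26.9%) = -39.54%.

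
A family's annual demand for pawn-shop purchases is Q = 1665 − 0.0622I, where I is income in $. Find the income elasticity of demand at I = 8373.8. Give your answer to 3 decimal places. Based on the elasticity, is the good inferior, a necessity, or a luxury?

-0.455 (inferior good)

At I = 8373.8: Q = 1144.150.
dQ/dI = −0.0622.
η = (dQ/dI)·(I/Q) = -0.0622 × (8373.8/1144.150) = -0.455.
Since η < 0, the good is an inferior good.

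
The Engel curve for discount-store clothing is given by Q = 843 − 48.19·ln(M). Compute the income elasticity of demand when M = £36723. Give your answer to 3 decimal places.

-0.143

At M = 36723: Q = 336.467.
dQ/dM = -48.19/M = -0.00131226 at this income.
η = (dQ/dM)·(M/Q) = -0.00131226 × (36723/336.467) = -0.143.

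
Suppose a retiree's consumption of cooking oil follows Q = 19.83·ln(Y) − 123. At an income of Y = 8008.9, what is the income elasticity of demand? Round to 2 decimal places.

At Y = 8008.9: Q = 55.238.
dQ/dY = 19.83/Y = 0.002476 at this income.
η = (dQ/dY)·(Y/Q) = 0.002476 × (8008.9/55.238) = 0.36.

0.36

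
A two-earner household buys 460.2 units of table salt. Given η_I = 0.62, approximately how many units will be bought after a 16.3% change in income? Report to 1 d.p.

%ΔQ ≈ η × %ΔI = 0.62 × 16.3% = 10.106%.
New Q ≈ 460.2 × (1 + 0.10106) = 506.7.

506.7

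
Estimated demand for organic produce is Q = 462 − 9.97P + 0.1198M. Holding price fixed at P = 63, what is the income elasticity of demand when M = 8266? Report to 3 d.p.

1.202

At P = 63, M = 8266: Q = 824.157.
Holding P constant, ∂Q/∂M = 0.1198.
η_M = (∂Q/∂M)·(M/Q) = 0.1198 × (8266/824.157) = 1.202.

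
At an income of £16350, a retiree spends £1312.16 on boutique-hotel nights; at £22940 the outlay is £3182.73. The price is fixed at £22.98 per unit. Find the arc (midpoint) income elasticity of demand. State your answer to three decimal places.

With a constant price, Q₁ = 1312.16/22.98 = 57.100 and Q₂ = 3182.73/22.98 = 138.500 (equivalently, work directly with expenditure since P cancels).
Midpoint %ΔQ = (3182.73 − 1312.16)/2247.45 = 0.83231; midpoint %ΔI = (22940 − 16350)/19645 = 0.33545.
η = 0.83231 / 0.33545 = 2.481.

2.481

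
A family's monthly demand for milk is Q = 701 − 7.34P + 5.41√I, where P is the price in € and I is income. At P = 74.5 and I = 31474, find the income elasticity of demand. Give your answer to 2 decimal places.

0.43

At P = 74.5, I = 31474: Q = 1113.953.
Holding P constant, ∂Q/∂I = 5.41/(2√I) = 0.0152472.
η_I = (∂Q/∂I)·(I/Q) = 0.0152472 × (31474/1113.953) = 0.43.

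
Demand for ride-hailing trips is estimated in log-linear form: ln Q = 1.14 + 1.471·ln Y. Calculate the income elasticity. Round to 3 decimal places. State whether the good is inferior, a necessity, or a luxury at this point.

In a log-linear demand, the coefficient on ln Y is the income elasticity.
So η = 1.471.
η > 1 ⇒ luxury.

1.471 (luxury)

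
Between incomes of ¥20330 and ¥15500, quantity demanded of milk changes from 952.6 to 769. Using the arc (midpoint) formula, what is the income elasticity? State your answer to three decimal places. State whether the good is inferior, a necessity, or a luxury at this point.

0.791 (necessity)

ΔQ = 769 − 952.6 = -183.6; midpoint Q̄ = (952.6 + 769)/2 = 860.8.
ΔI = 15500 − 20330 = -4830; midpoint Ī = (20330 + 15500)/2 = 17915.
η = (ΔQ/Q̄) ÷ (ΔI/Ī) = (-183.6/860.8) ÷ (-4830/17915) = 0.791.
0 < η < 1 ⇒ necessity.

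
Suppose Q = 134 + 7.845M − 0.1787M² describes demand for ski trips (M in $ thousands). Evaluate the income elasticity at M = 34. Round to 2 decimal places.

At M = 34: Q = 194.1528.
dQ/dM = 7.845 − 0.3574M = -4.30660.
η = (dQ/dM)·(M/Q) = -4.30660 × (34/194.1528) = -0.75.

-0.75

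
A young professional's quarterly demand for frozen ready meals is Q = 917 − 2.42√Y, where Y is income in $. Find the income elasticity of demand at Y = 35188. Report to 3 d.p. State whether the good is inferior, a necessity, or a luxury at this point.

-0.490 (inferior good)

At Y = 35188: Q = 463.045.
dQ/dY = -2.42/(2√Y) = -0.00645042 at this income.
η = (dQ/dY)·(Y/Q) = -0.00645042 × (35188/463.045) = -0.490.
Since η < 0, the good is an inferior good.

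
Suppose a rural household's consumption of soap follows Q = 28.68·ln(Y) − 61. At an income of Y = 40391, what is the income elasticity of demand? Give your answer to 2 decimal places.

0.12

At Y = 40391: Q = 243.190.
dQ/dY = 28.68/Y = 0.000710059 at this income.
η = (dQ/dY)·(Y/Q) = 0.000710059 × (40391/243.190) = 0.12.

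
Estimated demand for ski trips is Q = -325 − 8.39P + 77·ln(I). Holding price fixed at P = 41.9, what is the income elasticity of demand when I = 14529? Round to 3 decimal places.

At P = 41.9, I = 14529: Q = 61.419.
Holding P constant, ∂Q/∂I = 77/I = 0.00529975.
η_I = (∂Q/∂I)·(I/Q) = 0.00529975 × (14529/61.419) = 1.254.

1.254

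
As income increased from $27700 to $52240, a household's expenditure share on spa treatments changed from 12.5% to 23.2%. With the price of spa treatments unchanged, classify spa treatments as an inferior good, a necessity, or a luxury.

luxury

The budget share rises as income rises, so η > 1.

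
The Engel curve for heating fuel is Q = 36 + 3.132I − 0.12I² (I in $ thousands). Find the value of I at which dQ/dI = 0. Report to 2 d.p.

dQ/dI = 3.132 − 0.24I.
The good is inferior where dQ/dI < 0. Setting dQ/dI = 0 gives I = 3.132 / 0.24 = 13.05.

13.05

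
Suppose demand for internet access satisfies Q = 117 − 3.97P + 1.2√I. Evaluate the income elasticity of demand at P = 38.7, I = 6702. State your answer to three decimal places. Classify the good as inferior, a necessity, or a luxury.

At P = 38.7, I = 6702: Q = 61.600.
Holding P constant, ∂Q/∂I = 1.2/(2√I) = 0.00732907.
η_I = (∂Q/∂I)·(I/Q) = 0.00732907 × (6702/61.600) = 0.797.
Since 0 < η < 1, this is a necessity.

0.797 (necessity)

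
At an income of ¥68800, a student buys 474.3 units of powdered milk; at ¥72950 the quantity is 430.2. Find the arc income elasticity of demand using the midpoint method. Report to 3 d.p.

ΔQ = 430.2 − 474.3 = -44.1; midpoint Q̄ = (474.3 + 430.2)/2 = 452.25.
ΔI = 72950 − 68800 = 4150; midpoint Ī = (68800 + 72950)/2 = 70875.
η = (ΔQ/Q̄) ÷ (ΔI/Ī) = (-44.1/452.25) ÷ (4150/70875) = -1.665.

-1.665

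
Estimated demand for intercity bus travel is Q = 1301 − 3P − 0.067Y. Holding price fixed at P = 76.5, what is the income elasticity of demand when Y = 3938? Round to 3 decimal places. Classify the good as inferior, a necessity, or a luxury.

At P = 76.5, Y = 3938: Q = 807.654.
Holding P constant, ∂Q/∂Y = −0.067.
η_Y = (∂Q/∂Y)·(Y/Q) = -0.067 × (3938/807.654) = -0.327.
Since η < 0, this is an inferior good.

-0.327 (inferior good)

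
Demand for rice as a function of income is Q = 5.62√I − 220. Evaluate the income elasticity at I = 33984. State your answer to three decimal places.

At I = 33984: Q = 816.033.
dQ/dI = 5.62/(2√I) = 0.015243 at this income.
η = (dQ/dI)·(I/Q) = 0.015243 × (33984/816.033) = 0.635.

0.635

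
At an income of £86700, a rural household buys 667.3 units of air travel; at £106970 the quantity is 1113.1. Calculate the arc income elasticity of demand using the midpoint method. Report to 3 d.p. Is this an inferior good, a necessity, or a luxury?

2.392 (luxury)

ΔQ = 1113.1 − 667.3 = 445.8; midpoint Q̄ = (667.3 + 1113.1)/2 = 890.2.
ΔI = 106970 − 86700 = 20270; midpoint Ī = (86700 + 106970)/2 = 96835.
η = (ΔQ/Q̄) ÷ (ΔI/Ī) = (445.8/890.2) ÷ (20270/96835) = 2.392.
η > 1 ⇒ luxury.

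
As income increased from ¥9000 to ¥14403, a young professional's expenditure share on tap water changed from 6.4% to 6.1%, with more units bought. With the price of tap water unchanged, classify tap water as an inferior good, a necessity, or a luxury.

necessity

Quantity rises but the budget share falls as income rises, so 0 < η < 1.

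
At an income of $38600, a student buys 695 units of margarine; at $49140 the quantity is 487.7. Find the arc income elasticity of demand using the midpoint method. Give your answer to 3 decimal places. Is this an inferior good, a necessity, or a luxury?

ΔQ = 487.7 − 695 = -207.3; midpoint Q̄ = (695 + 487.7)/2 = 591.35.
ΔI = 49140 − 38600 = 10540; midpoint Ī = (38600 + 49140)/2 = 43870.
η = (ΔQ/Q̄) ÷ (ΔI/Ī) = (-207.3/591.35) ÷ (10540/43870) = -1.459.
η < 0 ⇒ inferior good.

-1.459 (inferior good)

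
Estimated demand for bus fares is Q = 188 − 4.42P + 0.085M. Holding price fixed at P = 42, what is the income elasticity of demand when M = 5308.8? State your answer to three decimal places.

At P = 42, M = 5308.8: Q = 453.608.
Holding P constant, ∂Q/∂M = 0.085.
η_M = (∂Q/∂M)·(M/Q) = 0.085 × (5308.8/453.608) = 0.995.

0.995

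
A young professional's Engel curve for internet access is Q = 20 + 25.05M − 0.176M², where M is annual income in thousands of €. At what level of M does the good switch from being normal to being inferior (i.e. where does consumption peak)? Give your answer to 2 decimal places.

dQ/dM = 25.05 − 0.352M.
The good is inferior where dQ/dM < 0. Setting dQ/dM = 0 gives M = 25.05 / 0.352 = 71.16.

71.16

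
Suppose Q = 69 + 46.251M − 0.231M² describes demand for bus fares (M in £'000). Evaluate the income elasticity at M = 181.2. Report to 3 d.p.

At M = 181.2: Q = 865.1566.
dQ/dM = 46.251 − 0.462M = -37.46340.
η = (dQ/dM)·(M/Q) = -37.46340 × (181.2/865.1566) = -7.846.

-7.846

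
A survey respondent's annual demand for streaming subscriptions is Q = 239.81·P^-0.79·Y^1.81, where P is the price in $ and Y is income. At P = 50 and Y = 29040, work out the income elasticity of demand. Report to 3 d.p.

For a multiplicative demand Q = A·P^α·Y^β, the income elasticity is β everywhere.
Here β = 1.81, so η = 1.810.

1.810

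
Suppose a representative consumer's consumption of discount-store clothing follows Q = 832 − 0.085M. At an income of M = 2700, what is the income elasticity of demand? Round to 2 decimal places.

At M = 2700: Q = 602.500.
dQ/dM = −0.085.
η = (dQ/dM)·(M/Q) = -0.085 × (2700/602.500) = -0.38.

-0.38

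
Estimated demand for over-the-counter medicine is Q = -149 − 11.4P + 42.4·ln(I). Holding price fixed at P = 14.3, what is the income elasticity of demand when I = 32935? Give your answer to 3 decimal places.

0.329

At P = 14.3, I = 32935: Q = 129.037.
Holding P constant, ∂Q/∂I = 42.4/I = 0.00128738.
η_I = (∂Q/∂I)·(I/Q) = 0.00128738 × (32935/129.037) = 0.329.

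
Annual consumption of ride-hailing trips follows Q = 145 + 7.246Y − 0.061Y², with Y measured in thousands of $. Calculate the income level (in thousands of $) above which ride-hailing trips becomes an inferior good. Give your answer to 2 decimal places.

dQ/dY = 7.246 − 0.122Y.
The good is inferior where dQ/dY < 0. Setting dQ/dY = 0 gives Y = 7.246 / 0.122 = 59.39.

59.39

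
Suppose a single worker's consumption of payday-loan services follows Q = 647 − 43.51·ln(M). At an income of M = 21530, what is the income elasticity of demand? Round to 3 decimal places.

At M = 21530: Q = 212.892.
dQ/dM = -43.51/M = -0.0020209 at this income.
η = (dQ/dM)·(M/Q) = -0.0020209 × (21530/212.892) = -0.204.

-0.204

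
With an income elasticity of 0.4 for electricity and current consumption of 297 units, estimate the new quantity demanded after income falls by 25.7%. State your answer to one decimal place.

266.5

%ΔQ ≈ η × %ΔI = 0.4 × (-25.7%) = -10.28%.
New Q ≈ 297 × (1 − 0.1028) = 266.5.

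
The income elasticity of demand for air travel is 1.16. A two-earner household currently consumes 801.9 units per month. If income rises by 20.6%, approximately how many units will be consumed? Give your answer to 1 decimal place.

%ΔQ ≈ η × %ΔI = 1.16 × 20.6% = 23.896%.
New Q ≈ 801.9 × (1 + 0.23896) = 993.5.

993.5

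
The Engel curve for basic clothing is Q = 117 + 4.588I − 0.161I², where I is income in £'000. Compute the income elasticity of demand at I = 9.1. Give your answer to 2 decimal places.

At I = 9.1: Q = 145.4184.
dQ/dI = 4.588 − 0.322I = 1.65780.
η = (dQ/dI)·(I/Q) = 1.65780 × (9.1/145.4184) = 0.10.

0.10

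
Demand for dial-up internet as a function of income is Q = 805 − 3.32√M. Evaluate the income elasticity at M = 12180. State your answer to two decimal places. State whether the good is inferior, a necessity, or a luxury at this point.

-0.42 (inferior good)

At M = 12180: Q = 438.595.
dQ/dM = -3.32/(2√M) = -0.0150413 at this income.
η = (dQ/dM)·(M/Q) = -0.0150413 × (12180/438.595) = -0.42.
Since η < 0, the good is an inferior good.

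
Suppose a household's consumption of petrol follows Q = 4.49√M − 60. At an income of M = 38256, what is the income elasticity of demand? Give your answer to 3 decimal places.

0.537

At M = 38256: Q = 818.205.
dQ/dM = 4.49/(2√M) = 0.011478 at this income.
η = (dQ/dM)·(M/Q) = 0.011478 × (38256/818.205) = 0.537.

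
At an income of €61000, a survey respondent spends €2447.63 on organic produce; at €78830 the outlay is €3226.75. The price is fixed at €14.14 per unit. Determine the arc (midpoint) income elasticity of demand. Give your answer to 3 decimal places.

With a constant price, Q₁ = 2447.63/14.14 = 173.100 and Q₂ = 3226.75/14.14 = 228.200 (equivalently, work directly with expenditure since P cancels).
Midpoint %ΔQ = (3226.75 − 2447.63)/2837.19 = 0.27461; midpoint %ΔI = (78830 − 61000)/69915 = 0.25502.
η = 0.27461 / 0.25502 = 1.077.

1.077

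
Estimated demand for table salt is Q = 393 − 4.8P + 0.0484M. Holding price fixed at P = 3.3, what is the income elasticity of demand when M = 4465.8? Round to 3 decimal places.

At P = 3.3, M = 4465.8: Q = 593.305.
Holding P constant, ∂Q/∂M = 0.0484.
η_M = (∂Q/∂M)·(M/Q) = 0.0484 × (4465.8/593.305) = 0.364.

0.364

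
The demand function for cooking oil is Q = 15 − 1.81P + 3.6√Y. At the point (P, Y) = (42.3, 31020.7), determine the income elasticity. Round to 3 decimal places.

At P = 42.3, Y = 31020.7: Q = 572.494.
Holding P constant, ∂Q/∂Y = 3.6/(2√Y) = 0.0102199.
η_Y = (∂Q/∂Y)·(Y/Q) = 0.0102199 × (31020.7/572.494) = 0.554.

0.554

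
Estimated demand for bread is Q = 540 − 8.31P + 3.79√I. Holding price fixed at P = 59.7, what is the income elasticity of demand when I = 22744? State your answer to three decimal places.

At P = 59.7, I = 22744: Q = 615.467.
Holding P constant, ∂Q/∂I = 3.79/(2√I) = 0.0125654.
η_I = (∂Q/∂I)·(I/Q) = 0.0125654 × (22744/615.467) = 0.464.

0.464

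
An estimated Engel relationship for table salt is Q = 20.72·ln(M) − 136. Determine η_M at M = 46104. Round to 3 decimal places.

0.240

At M = 46104: Q = 86.505.
dQ/dM = 20.72/M = 0.000449419 at this income.
η = (dQ/dM)·(M/Q) = 0.000449419 × (46104/86.505) = 0.240.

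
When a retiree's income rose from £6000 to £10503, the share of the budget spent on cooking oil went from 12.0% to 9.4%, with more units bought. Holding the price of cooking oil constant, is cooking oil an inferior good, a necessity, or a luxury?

Quantity rises but the budget share falls as income rises, so 0 < η < 1.

necessity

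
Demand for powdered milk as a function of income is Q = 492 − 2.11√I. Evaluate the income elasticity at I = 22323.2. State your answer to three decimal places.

At I = 22323.2: Q = 176.746.
dQ/dI = -2.11/(2√I) = -0.00706113 at this income.
η = (dQ/dI)·(I/Q) = -0.00706113 × (22323.2/176.746) = -0.892.

-0.892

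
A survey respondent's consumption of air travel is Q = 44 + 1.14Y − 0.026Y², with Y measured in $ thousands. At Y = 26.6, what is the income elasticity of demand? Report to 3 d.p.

-0.116

At Y = 26.6: Q = 55.9274.
dQ/dY = 1.14 − 0.052Y = -0.24320.
η = (dQ/dY)·(Y/Q) = -0.24320 × (26.6/55.9274) = -0.116.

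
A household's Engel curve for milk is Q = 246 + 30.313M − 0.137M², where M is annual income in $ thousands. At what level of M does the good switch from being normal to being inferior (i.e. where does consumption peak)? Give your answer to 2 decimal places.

110.63

dQ/dM = 30.313 − 0.274M.
The good is inferior where dQ/dM < 0. Setting dQ/dM = 0 gives M = 30.313 / 0.274 = 110.63.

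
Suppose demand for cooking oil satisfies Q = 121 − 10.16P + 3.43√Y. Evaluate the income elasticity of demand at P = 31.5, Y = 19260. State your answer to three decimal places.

0.859

At P = 31.5, Y = 19260: Q = 276.977.
Holding P constant, ∂Q/∂Y = 3.43/(2√Y) = 0.0123577.
η_Y = (∂Q/∂Y)·(Y/Q) = 0.0123577 × (19260/276.977) = 0.859.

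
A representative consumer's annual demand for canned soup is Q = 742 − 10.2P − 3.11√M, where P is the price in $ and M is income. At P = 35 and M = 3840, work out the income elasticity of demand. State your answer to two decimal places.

-0.50

At P = 35, M = 3840: Q = 192.280.
Holding P constant, ∂Q/∂M = -3.11/(2√M) = -0.0250937.
η_M = (∂Q/∂M)·(M/Q) = -0.0250937 × (3840/192.280) = -0.50.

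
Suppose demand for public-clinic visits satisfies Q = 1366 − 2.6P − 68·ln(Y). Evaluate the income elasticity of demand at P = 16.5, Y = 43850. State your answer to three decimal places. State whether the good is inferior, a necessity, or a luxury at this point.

At P = 16.5, Y = 43850: Q = 596.280.
Holding P constant, ∂Q/∂Y = -68/Y = -0.00155074.
η_Y = (∂Q/∂Y)·(Y/Q) = -0.00155074 × (43850/596.280) = -0.114.
Since η < 0, this is an inferior good.

-0.114 (inferior good)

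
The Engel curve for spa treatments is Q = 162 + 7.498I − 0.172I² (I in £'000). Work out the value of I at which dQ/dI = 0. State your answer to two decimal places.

21.80

dQ/dI = 7.498 − 0.344I.
The good is inferior where dQ/dI < 0. Setting dQ/dI = 0 gives I = 7.498 / 0.344 = 21.80.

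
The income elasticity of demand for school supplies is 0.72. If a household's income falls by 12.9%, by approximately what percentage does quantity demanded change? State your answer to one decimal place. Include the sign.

%ΔQ ≈ η × %ΔI = 0.72 × (-12.9%) = -9.3%.

-9.3%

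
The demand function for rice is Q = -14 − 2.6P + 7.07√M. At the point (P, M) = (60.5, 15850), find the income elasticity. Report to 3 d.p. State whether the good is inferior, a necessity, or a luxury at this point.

At P = 60.5, M = 15850: Q = 718.790.
Holding P constant, ∂Q/∂M = 7.07/(2√M) = 0.0280786.
η_M = (∂Q/∂M)·(M/Q) = 0.0280786 × (15850/718.790) = 0.619.
Since 0 < η < 1, this is a necessity.

0.619 (necessity)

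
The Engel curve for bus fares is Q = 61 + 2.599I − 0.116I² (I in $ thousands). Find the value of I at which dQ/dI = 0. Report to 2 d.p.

dQ/dI = 2.599 − 0.232I.
The good is inferior where dQ/dI < 0. Setting dQ/dI = 0 gives I = 2.599 / 0.232 = 11.20.

11.20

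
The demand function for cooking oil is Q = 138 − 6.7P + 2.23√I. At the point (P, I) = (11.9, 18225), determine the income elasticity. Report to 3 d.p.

At P = 11.9, I = 18225: Q = 359.320.
Holding P constant, ∂Q/∂I = 2.23/(2√I) = 0.00825926.
η_I = (∂Q/∂I)·(I/Q) = 0.00825926 × (18225/359.320) = 0.419.

0.419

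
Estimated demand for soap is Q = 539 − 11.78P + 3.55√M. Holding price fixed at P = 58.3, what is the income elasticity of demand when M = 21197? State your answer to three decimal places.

0.700

At P = 58.3, M = 21197: Q = 369.077.
Holding P constant, ∂Q/∂M = 3.55/(2√M) = 0.0121916.
η_M = (∂Q/∂M)·(M/Q) = 0.0121916 × (21197/369.077) = 0.700.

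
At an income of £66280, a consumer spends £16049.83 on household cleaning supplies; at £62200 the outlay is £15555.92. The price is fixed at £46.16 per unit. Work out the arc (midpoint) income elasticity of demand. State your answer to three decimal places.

0.492

With a constant price, Q₁ = 16049.83/46.16 = 347.700 and Q₂ = 15555.92/46.16 = 337.000 (equivalently, work directly with expenditure since P cancels).
Midpoint %ΔQ = (15555.92 − 16049.83)/15802.88 = -0.03125; midpoint %ΔI = (62200 − 66280)/64240 = -0.06351.
η = -0.03125 / -0.06351 = 0.492.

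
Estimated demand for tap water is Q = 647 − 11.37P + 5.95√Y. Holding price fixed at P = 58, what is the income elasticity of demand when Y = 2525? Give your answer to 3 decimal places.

At P = 58, Y = 2525: Q = 286.524.
Holding P constant, ∂Q/∂Y = 5.95/(2√Y) = 0.0592047.
η_Y = (∂Q/∂Y)·(Y/Q) = 0.0592047 × (2525/286.524) = 0.522.

0.522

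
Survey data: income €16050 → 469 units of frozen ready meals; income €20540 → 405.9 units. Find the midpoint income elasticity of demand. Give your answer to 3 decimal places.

ΔQ = 405.9 − 469 = -63.1; midpoint Q̄ = (469 + 405.9)/2 = 437.45.
ΔI = 20540 − 16050 = 4490; midpoint Ī = (16050 + 20540)/2 = 18295.
η = (ΔQ/Q̄) ÷ (ΔI/Ī) = (-63.1/437.45) ÷ (4490/18295) = -0.588.

-0.588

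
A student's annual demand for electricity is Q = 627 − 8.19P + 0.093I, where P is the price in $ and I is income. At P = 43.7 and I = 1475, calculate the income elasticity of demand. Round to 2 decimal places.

0.34

At P = 43.7, I = 1475: Q = 406.272.
Holding P constant, ∂Q/∂I = 0.093.
η_I = (∂Q/∂I)·(I/Q) = 0.093 × (1475/406.272) = 0.34.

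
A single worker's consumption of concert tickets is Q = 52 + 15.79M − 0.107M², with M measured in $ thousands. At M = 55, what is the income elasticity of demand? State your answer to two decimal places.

0.37

At M = 55: Q = 596.7750.
dQ/dM = 15.79 − 0.214M = 4.02000.
η = (dQ/dM)·(M/Q) = 4.02000 × (55/596.7750) = 0.37.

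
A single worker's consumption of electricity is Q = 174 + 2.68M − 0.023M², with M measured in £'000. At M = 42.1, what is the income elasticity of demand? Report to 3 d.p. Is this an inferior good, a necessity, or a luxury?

At M = 42.1: Q = 246.0626.
dQ/dM = 2.68 − 0.046M = 0.74340.
η = (dQ/dM)·(M/Q) = 0.74340 × (42.1/246.0626) = 0.127.
0 < η < 1 ⇒ necessity.

0.127 (necessity)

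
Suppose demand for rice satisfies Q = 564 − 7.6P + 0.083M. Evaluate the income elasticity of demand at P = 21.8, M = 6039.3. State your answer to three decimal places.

At P = 21.8, M = 6039.3: Q = 899.582.
Holding P constant, ∂Q/∂M = 0.083.
η_M = (∂Q/∂M)·(M/Q) = 0.083 × (6039.3/899.582) = 0.557.

0.557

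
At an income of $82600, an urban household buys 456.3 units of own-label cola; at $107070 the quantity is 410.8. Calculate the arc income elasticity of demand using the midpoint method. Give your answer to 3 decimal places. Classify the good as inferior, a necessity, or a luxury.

ΔQ = 410.8 − 456.3 = -45.5; midpoint Q̄ = (456.3 + 410.8)/2 = 433.55.
ΔI = 107070 − 82600 = 24470; midpoint Ī = (82600 + 107070)/2 = 94835.
η = (ΔQ/Q̄) ÷ (ΔI/Ī) = (-45.5/433.55) ÷ (24470/94835) = -0.407.
η < 0 ⇒ inferior good.

-0.407 (inferior good)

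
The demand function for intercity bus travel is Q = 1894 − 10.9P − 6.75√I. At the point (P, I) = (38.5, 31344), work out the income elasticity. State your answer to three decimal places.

At P = 38.5, I = 31344: Q = 279.314.
Holding P constant, ∂Q/∂I = -6.75/(2√I) = -0.0190632.
η_I = (∂Q/∂I)·(I/Q) = -0.0190632 × (31344/279.314) = -2.139.

-2.139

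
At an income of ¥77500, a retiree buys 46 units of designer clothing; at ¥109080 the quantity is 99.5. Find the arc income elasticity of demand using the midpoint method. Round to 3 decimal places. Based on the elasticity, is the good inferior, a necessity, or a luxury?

2.172 (luxury)

ΔQ = 99.5 − 46 = 53.5; midpoint Q̄ = (46 + 99.5)/2 = 72.75.
ΔI = 109080 − 77500 = 31580; midpoint Ī = (77500 + 109080)/2 = 93290.
η = (ΔQ/Q̄) ÷ (ΔI/Ī) = (53.5/72.75) ÷ (31580/93290) = 2.172.
η > 1 ⇒ luxury.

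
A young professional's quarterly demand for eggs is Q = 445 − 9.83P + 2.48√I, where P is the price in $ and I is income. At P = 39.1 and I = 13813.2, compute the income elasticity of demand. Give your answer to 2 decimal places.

At P = 39.1, I = 13813.2: Q = 352.120.
Holding P constant, ∂Q/∂I = 2.48/(2√I) = 0.0105505.
η_I = (∂Q/∂I)·(I/Q) = 0.0105505 × (13813.2/352.120) = 0.41.

0.41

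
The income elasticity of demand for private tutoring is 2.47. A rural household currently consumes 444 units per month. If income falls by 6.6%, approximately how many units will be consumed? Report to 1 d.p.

371.6

%ΔQ ≈ η × %ΔI = 2.47 × (-6.6%) = -16.302%.
New Q ≈ 444 × (1 − 0.16302) = 371.6.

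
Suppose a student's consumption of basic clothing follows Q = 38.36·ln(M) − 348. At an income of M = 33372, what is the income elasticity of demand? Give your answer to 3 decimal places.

0.744

At M = 33372: Q = 51.538.
dQ/dM = 38.36/M = 0.00114947 at this income.
η = (dQ/dM)·(M/Q) = 0.00114947 × (33372/51.538) = 0.744.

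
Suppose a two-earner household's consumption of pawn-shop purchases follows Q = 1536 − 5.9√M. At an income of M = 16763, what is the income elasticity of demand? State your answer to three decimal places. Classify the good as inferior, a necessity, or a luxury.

At M = 16763: Q = 772.115.
dQ/dM = -5.9/(2√M) = -0.0227848 at this income.
η = (dQ/dM)·(M/Q) = -0.0227848 × (16763/772.115) = -0.495.
Since η < 0, the good is an inferior good.

-0.495 (inferior good)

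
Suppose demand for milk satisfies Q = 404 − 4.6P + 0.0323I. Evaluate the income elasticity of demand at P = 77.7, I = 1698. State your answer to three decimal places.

At P = 77.7, I = 1698: Q = 101.425.
Holding P constant, ∂Q/∂I = 0.0323.
η_I = (∂Q/∂I)·(I/Q) = 0.0323 × (1698/101.425) = 0.541.

0.541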